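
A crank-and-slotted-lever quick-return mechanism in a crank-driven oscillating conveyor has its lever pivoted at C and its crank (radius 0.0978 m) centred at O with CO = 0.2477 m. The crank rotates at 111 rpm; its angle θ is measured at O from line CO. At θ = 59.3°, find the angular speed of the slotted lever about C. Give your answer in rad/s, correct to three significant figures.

2.67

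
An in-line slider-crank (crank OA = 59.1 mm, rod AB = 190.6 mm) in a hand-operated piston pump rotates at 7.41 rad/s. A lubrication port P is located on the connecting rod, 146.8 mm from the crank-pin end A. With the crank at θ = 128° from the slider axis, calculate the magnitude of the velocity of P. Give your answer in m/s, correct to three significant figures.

ω = 7.41 rad/s.  Crank-pin speed |V_A| = rω = 0.43793 m/s, perpendicular to OA.
Rod angle: sinφ = −(r/L) sinθ ⇒ φ = -14.143°; ω_rod = −rω cosθ/√(L²−r²sin²θ) = +1.4588 rad/s.
V_P = V_A + ω_rod × AP, with AP = 0.1468 m along the rod.
Components: V_Px = −rω sinθ − a·ω_rod·sinφ = -0.29277 m/s;  V_Py = rω cosθ + a·ω_rod·cosφ = -0.061958 m/s.
|V_P| = √(V_Px² + V_Py²) = 0.29925 m/s.

0.299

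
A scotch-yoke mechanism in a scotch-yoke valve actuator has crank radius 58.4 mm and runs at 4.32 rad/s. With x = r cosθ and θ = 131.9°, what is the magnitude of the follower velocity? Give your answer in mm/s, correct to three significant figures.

ω = 4.32 rad/s
x = r cosθ ⇒ ẋ = −rω sinθ.
|v| = rω|sinθ| = 0.0584·4.32·|sin 131.9°| = 0.18778 m/s = 187.78 mm/s.

188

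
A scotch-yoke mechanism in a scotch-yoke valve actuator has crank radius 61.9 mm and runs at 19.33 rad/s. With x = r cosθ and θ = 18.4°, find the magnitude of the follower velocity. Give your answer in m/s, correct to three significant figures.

0.378

ω = 19.33 rad/s
x = r cosθ ⇒ ẋ = −rω sinθ.
|v| = rω|sinθ| = 0.0619·19.33·|sin 18.4°| = 0.37768 m/s.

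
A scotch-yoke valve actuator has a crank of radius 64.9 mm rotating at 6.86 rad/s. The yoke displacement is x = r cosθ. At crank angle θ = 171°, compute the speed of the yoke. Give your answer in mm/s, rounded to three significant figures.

69.6

ω = 6.86 rad/s
x = r cosθ ⇒ ẋ = −rω sinθ.
|v| = rω|sinθ| = 0.0649·6.86·|sin 171°| = 0.069647 m/s = 69.647 mm/s.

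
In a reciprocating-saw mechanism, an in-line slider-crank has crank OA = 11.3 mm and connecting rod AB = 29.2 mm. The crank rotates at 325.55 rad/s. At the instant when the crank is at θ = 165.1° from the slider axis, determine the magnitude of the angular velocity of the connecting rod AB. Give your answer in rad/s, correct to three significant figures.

ω = 325.6 rad/s
The rod makes angle φ with the slider axis where L sinφ = r sinθ; differentiating, L cosφ·φ̇ = r ω cosθ.
L cosφ = √(L² − r² sin²θ) = 0.029055 m.
|ω_rod| = r ω |cosθ| / √(L² − r² sin²θ) = 0.0113·325.6·0.96638/0.029055 = 122.35 rad/s.

122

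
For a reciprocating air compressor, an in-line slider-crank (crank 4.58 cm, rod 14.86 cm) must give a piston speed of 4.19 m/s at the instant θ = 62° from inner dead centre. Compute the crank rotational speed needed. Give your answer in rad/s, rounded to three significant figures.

90.1

For an in-line slider-crank, |v_piston| = rω|sinθ|·[1 + r cosθ/√(L² − r² sin²θ)].
With r = 0.0458 m, L = 0.1486 m, θ = 62°: the bracketed kinematic factor |dx/dθ| = 0.04652 m.
ω = v/|dx/dθ| = 4.19/0.04652 = 90.069 rad/s.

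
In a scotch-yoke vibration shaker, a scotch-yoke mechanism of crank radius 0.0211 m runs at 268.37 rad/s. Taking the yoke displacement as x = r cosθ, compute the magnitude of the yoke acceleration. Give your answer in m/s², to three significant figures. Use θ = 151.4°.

ω = 268.4 rad/s
x = r cosθ ⇒ ẍ = −rω² cosθ (ω constant).
|a| = rω²|cosθ| = 0.0211·(268.4)²·|cos 151.4°| = 1334.2 m/s².

1330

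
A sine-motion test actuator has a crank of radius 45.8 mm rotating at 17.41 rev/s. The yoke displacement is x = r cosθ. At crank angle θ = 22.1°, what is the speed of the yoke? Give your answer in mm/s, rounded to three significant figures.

ω = 109.4 rad/s (from 17.41 rev/s).
x = r cosθ ⇒ ẋ = −rω sinθ.
|v| = rω|sinθ| = 0.0458·109.4·|sin 22.1°| = 1.8849 m/s = 1884.9 mm/s.

1880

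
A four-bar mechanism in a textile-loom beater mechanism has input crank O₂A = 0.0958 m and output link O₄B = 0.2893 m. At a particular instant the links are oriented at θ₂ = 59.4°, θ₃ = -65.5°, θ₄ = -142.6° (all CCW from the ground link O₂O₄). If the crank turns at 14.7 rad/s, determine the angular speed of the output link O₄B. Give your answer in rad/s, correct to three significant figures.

4.10

ω₂ = 14.7 rad/s
Differentiating the loop-closure r₂e^{iθ₂}+r₃e^{iθ₃}=r₁+r₄e^{iθ₄} gives r₂ω₂e^{iθ₂}+r₃ω₃e^{iθ₃}=r₄ω₄e^{iθ₄}.
Eliminating the other unknown: ω₄ = r₂ω₂ sin(θ₂−θ₃) / [r₄ sin(θ₄−θ₃)].
Numerator sine = +0.82015; denominator sine = -0.97476.
Result = 0.0958·14.7·(+0.82015) / (0.2893·(-0.97476)) = -4.0957 rad/s; magnitude 4.0957 rad/s.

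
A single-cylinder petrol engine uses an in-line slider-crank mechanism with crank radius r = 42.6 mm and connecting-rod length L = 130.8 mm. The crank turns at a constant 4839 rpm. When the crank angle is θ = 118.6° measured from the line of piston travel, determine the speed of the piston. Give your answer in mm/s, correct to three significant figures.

15900

ω = 2π·4839/60 = 506.7 rad/s
For an in-line slider-crank, x = r cosθ + √(L² − r² sin²θ), so v = −rω sinθ·[1 + r cosθ/√(L² − r² sin²θ)].
With r = 0.0426 m, L = 0.1308 m, θ = 118.6°: √(L² − r² sin²θ) = 0.12534 m.
v = −0.0426·506.7·0.87798·[1 + 0.0426·-0.47869/0.12534] = -15.869 m/s.
|v| = 15.869 m/s = 15869 mm/s.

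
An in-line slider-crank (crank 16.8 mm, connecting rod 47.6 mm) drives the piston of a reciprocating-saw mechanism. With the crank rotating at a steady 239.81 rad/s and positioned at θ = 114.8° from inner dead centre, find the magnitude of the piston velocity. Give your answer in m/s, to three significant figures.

ω = 239.8 rad/s
For an in-line slider-crank, x = r cosθ + √(L² − r² sin²θ), so v = −rω sinθ·[1 + r cosθ/√(L² − r² sin²θ)].
With r = 0.0168 m, L = 0.0476 m, θ = 114.8°: √(L² − r² sin²θ) = 0.045091 m.
v = −0.0168·239.8·0.90778·[1 + 0.0168·-0.41945/0.045091] = -3.0857 m/s.
|v| = 3.0857 m/s.

3.09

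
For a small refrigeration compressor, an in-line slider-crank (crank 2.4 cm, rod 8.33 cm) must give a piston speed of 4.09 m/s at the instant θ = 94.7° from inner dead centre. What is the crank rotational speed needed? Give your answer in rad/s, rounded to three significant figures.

For an in-line slider-crank, |v_piston| = rω|sinθ|·[1 + r cosθ/√(L² − r² sin²θ)].
With r = 0.024 m, L = 0.0833 m, θ = 94.7°: the bracketed kinematic factor |dx/dθ| = 0.02333 m.
ω = v/|dx/dθ| = 4.09/0.02333 = 175.31 rad/s.

175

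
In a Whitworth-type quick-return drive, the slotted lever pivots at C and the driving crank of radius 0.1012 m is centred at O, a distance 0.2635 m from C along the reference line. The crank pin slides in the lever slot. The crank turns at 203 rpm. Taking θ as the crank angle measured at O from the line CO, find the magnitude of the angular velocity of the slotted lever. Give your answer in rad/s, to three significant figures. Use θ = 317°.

5.33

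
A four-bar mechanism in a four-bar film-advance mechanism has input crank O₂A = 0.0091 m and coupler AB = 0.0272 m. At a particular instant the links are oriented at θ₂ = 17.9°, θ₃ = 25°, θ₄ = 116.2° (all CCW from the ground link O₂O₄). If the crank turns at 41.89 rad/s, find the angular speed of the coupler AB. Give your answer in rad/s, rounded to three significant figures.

13.9

ω₂ = 41.89 rad/s
Differentiating the loop-closure r₂e^{iθ₂}+r₃e^{iθ₃}=r₁+r₄e^{iθ₄} gives r₂ω₂e^{iθ₂}+r₃ω₃e^{iθ₃}=r₄ω₄e^{iθ₄}.
Eliminating the other unknown: ω₃ = r₂ω₂ sin(θ₄−θ₂) / [r₃ sin(θ₃−θ₄)].
Numerator sine = +0.98953; denominator sine = -0.99978.
Result = 0.0091·41.89·(+0.98953) / (0.0272·(-0.99978)) = -13.871 rad/s; magnitude 13.871 rad/s.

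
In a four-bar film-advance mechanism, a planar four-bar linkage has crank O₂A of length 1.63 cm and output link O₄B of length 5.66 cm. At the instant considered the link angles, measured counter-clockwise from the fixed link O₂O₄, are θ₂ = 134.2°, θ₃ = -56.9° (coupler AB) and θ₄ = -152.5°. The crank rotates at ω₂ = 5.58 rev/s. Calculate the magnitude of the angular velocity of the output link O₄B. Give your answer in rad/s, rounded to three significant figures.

1.95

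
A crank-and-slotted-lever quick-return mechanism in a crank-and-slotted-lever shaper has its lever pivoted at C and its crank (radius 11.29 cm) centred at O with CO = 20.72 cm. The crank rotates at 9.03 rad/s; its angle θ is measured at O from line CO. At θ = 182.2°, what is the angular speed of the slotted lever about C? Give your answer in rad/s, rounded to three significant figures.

10.8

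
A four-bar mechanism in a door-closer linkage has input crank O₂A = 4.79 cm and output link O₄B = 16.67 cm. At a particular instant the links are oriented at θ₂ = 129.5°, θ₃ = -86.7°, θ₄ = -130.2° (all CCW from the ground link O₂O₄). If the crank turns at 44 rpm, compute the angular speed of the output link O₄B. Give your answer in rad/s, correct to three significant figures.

1.14

ω₂ = 4.608 rad/s (from 44 rpm).
Differentiating the loop-closure r₂e^{iθ₂}+r₃e^{iθ₃}=r₁+r₄e^{iθ₄} gives r₂ω₂e^{iθ₂}+r₃ω₃e^{iθ₃}=r₄ω₄e^{iθ₄}.
Eliminating the other unknown: ω₄ = r₂ω₂ sin(θ₂−θ₃) / [r₄ sin(θ₄−θ₃)].
Numerator sine = -0.59061; denominator sine = -0.68835.
Result = 0.0479·4.608·(-0.59061) / (0.1667·(-0.68835)) = +1.136 rad/s; magnitude 1.136 rad/s.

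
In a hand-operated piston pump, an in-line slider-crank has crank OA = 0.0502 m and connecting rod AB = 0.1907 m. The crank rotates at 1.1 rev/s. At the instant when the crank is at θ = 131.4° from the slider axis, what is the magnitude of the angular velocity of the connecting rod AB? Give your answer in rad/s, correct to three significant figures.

1.23

ω = 6.912 rad/s (converted from 1.1 rev/s).
The rod makes angle φ with the slider axis where L sinφ = r sinθ; differentiating, L cosφ·φ̇ = r ω cosθ.
L cosφ = √(L² − r² sin²θ) = 0.18695 m.
|ω_rod| = r ω |cosθ| / √(L² − r² sin²θ) = 0.0502·6.912·0.66131/0.18695 = 1.2273 rad/s.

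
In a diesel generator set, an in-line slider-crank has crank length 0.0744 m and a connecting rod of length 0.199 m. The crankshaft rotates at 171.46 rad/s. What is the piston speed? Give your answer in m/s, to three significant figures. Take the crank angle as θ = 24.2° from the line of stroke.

7.03

ω = 171.5 rad/s
For an in-line slider-crank, x = r cosθ + √(L² − r² sin²θ), so v = −rω sinθ·[1 + r cosθ/√(L² − r² sin²θ)].
With r = 0.0744 m, L = 0.199 m, θ = 24.2°: √(L² − r² sin²θ) = 0.19665 m.
v = −0.0744·171.5·0.40992·[1 + 0.0744·0.91212/0.19665] = -7.0338 m/s.
|v| = 7.0338 m/s.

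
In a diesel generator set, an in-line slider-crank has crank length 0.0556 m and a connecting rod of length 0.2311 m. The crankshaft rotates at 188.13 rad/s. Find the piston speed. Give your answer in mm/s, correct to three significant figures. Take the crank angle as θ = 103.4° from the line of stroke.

ω = 188.1 rad/s
For an in-line slider-crank, x = r cosθ + √(L² − r² sin²θ), so v = −rω sinθ·[1 + r cosθ/√(L² − r² sin²θ)].
With r = 0.0556 m, L = 0.2311 m, θ = 103.4°: √(L² − r² sin²θ) = 0.22468 m.
v = −0.0556·188.1·0.97278·[1 + 0.0556·-0.23175/0.22468] = -9.5917 m/s.
|v| = 9.5917 m/s = 9591.7 mm/s.

9590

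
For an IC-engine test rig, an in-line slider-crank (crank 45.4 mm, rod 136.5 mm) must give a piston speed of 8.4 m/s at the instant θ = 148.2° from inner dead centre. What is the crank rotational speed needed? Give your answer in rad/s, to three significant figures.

For an in-line slider-crank, |v_piston| = rω|sinθ|·[1 + r cosθ/√(L² − r² sin²θ)].
With r = 0.0454 m, L = 0.1365 m, θ = 148.2°: the bracketed kinematic factor |dx/dθ| = 0.017055 m.
ω = v/|dx/dθ| = 8.4/0.017055 = 492.53 rad/s.

493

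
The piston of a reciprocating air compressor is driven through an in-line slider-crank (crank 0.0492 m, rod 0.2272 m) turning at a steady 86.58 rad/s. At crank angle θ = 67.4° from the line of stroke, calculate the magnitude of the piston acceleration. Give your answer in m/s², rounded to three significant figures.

84.8

ω = 86.58 rad/s
x(θ) = r cosθ + √(L² − r² sin²θ); with ω constant, a = ω²·d²x/dθ².
d²x/dθ² = −r cosθ − r²(cos2θ)/√u − r⁴ sin²2θ/(4u^{3/2}),  u = L² − r² sin²θ = 0.0495567 m².
Substituting r = 0.0492 m, L = 0.2272 m, θ = 67.4°: d²x/dθ² = -0.011312 m.
a = ω²·d²x/dθ² = (86.58)²·(-0.011312) = -84.797 m/s²;  |a| = 84.797 m/s².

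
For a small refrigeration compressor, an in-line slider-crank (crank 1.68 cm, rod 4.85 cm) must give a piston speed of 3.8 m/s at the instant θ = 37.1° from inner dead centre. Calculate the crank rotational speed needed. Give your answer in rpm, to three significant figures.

2790

For an in-line slider-crank, |v_piston| = rω|sinθ|·[1 + r cosθ/√(L² − r² sin²θ)].
With r = 0.0168 m, L = 0.0485 m, θ = 37.1°: the bracketed kinematic factor |dx/dθ| = 0.012997 m.
ω = v/|dx/dθ| = 3.8/0.012997 = 292.38 rad/s.
N = 60ω/(2π) = 2792 rpm.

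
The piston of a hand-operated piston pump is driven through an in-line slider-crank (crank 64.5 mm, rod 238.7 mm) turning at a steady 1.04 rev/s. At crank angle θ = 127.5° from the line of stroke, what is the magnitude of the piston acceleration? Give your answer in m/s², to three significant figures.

1.86

ω = 2π·1.04 = 6.535 rad/s
x(θ) = r cosθ + √(L² − r² sin²θ); with ω constant, a = ω²·d²x/dθ².
d²x/dθ² = −r cosθ − r²(cos2θ)/√u − r⁴ sin²2θ/(4u^{3/2}),  u = L² − r² sin²θ = 0.0543592 m².
Substituting r = 0.0645 m, L = 0.2387 m, θ = 127.5°: d²x/dθ² = +0.043565 m.
a = ω²·d²x/dθ² = (6.535)²·(+0.043565) = +1.8602 m/s²;  |a| = 1.8602 m/s².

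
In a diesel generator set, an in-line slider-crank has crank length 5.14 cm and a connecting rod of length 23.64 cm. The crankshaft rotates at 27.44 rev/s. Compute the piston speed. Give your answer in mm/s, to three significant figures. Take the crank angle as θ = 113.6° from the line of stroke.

ω = 2π·27.4 = 172.4 rad/s
For an in-line slider-crank, x = r cosθ + √(L² − r² sin²θ), so v = −rω sinθ·[1 + r cosθ/√(L² − r² sin²θ)].
With r = 0.0514 m, L = 0.2364 m, θ = 113.6°: √(L² − r² sin²θ) = 0.23166 m.
v = −0.0514·172.4·0.91636·[1 + 0.0514·-0.40035/0.23166] = -7.3994 m/s.
|v| = 7.3994 m/s = 7399.4 mm/s.

7400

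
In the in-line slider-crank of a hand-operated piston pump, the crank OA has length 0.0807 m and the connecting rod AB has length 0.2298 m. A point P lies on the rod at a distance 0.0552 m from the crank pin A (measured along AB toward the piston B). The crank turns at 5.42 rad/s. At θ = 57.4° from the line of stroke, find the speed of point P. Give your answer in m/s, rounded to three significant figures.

ω = 5.42 rad/s.  Crank-pin speed |V_A| = rω = 0.43739 m/s, perpendicular to OA.
Rod angle: sinφ = −(r/L) sinθ ⇒ φ = -17.208°; ω_rod = −rω cosθ/√(L²−r²sin²θ) = -1.0735 rad/s.
V_P = V_A + ω_rod × AP, with AP = 0.0552 m along the rod.
Components: V_Px = −rω sinθ − a·ω_rod·sinφ = -0.38602 m/s;  V_Py = rω cosθ + a·ω_rod·cosφ = +0.17905 m/s.
|V_P| = √(V_Px² + V_Py²) = 0.42552 m/s.

0.426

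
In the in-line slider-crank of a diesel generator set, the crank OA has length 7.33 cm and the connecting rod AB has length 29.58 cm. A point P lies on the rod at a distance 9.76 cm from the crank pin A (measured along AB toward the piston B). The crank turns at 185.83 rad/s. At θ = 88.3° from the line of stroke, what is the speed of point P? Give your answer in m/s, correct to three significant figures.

13.7

ω = 185.8 rad/s.  Crank-pin speed |V_A| = rω = 13.621 m/s, perpendicular to OA.
Rod angle: sinφ = −(r/L) sinθ ⇒ φ = -14.341°; ω_rod = −rω cosθ/√(L²−r²sin²θ) = -1.41 rad/s.
V_P = V_A + ω_rod × AP, with AP = 0.0976 m along the rod.
Components: V_Px = −rω sinθ − a·ω_rod·sinφ = -13.649 m/s;  V_Py = rω cosθ + a·ω_rod·cosφ = +0.27076 m/s.
|V_P| = √(V_Px² + V_Py²) = 13.652 m/s.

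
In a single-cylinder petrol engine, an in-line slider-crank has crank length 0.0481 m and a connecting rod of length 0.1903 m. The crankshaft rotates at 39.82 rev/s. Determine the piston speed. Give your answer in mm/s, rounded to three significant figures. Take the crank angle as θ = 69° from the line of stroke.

12300

ω = 2π·39.8 = 250.2 rad/s
For an in-line slider-crank, x = r cosθ + √(L² − r² sin²θ), so v = −rω sinθ·[1 + r cosθ/√(L² − r² sin²θ)].
With r = 0.0481 m, L = 0.1903 m, θ = 69°: √(L² − r² sin²θ) = 0.18493 m.
v = −0.0481·250.2·0.93358·[1 + 0.0481·0.35837/0.18493] = -12.282 m/s.
|v| = 12.282 m/s = 12282 mm/s.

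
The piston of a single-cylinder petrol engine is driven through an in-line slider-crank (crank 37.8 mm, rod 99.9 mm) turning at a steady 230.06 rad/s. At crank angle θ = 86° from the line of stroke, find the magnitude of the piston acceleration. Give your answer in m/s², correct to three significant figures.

669

ω = 230.1 rad/s
x(θ) = r cosθ + √(L² − r² sin²θ); with ω constant, a = ω²·d²x/dθ².
d²x/dθ² = −r cosθ − r²(cos2θ)/√u − r⁴ sin²2θ/(4u^{3/2}),  u = L² − r² sin²θ = 0.00855812 m².
Substituting r = 0.0378 m, L = 0.0999 m, θ = 86°: d²x/dθ² = +0.012646 m.
a = ω²·d²x/dθ² = (230.1)²·(+0.012646) = +669.3 m/s²;  |a| = 669.3 m/s².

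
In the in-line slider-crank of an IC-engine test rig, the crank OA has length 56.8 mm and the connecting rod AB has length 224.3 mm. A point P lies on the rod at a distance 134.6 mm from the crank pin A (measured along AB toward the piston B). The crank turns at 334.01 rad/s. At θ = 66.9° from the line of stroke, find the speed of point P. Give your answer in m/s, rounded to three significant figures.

ω = 334 rad/s.  Crank-pin speed |V_A| = rω = 18.972 m/s, perpendicular to OA.
Rod angle: sinφ = −(r/L) sinθ ⇒ φ = -13.470°; ω_rod = −rω cosθ/√(L²−r²sin²θ) = -34.123 rad/s.
V_P = V_A + ω_rod × AP, with AP = 0.1346 m along the rod.
Components: V_Px = −rω sinθ − a·ω_rod·sinφ = -18.52 m/s;  V_Py = rω cosθ + a·ω_rod·cosφ = +2.9767 m/s.
|V_P| = √(V_Px² + V_Py²) = 18.758 m/s.

18.8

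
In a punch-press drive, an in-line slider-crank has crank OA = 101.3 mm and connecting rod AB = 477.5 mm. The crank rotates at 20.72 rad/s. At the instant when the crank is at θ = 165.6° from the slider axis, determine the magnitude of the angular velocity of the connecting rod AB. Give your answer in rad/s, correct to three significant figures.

ω = 20.72 rad/s
The rod makes angle φ with the slider axis where L sinφ = r sinθ; differentiating, L cosφ·φ̇ = r ω cosθ.
L cosφ = √(L² − r² sin²θ) = 0.47683 m.
|ω_rod| = r ω |cosθ| / √(L² − r² sin²θ) = 0.1013·20.72·0.96858/0.47683 = 4.2635 rad/s.

4.26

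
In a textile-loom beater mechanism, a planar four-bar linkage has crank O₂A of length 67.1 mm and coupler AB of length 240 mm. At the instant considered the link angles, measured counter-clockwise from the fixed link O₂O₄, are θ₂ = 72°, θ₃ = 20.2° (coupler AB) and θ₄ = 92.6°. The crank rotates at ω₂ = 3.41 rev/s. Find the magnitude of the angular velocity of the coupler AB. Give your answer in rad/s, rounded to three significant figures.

2.21

ω₂ = 21.43 rad/s (from 3.41 rev/s).
Differentiating the loop-closure r₂e^{iθ₂}+r₃e^{iθ₃}=r₁+r₄e^{iθ₄} gives r₂ω₂e^{iθ₂}+r₃ω₃e^{iθ₃}=r₄ω₄e^{iθ₄}.
Eliminating the other unknown: ω₃ = r₂ω₂ sin(θ₄−θ₂) / [r₃ sin(θ₃−θ₄)].
Numerator sine = +0.35184; denominator sine = -0.95319.
Result = 0.0671·21.43·(+0.35184) / (0.24·(-0.95319)) = -2.2111 rad/s; magnitude 2.2111 rad/s.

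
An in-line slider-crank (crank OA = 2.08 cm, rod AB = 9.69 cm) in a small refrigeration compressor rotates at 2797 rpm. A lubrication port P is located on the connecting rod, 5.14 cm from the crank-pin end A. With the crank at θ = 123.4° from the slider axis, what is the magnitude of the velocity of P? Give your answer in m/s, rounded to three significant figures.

5.02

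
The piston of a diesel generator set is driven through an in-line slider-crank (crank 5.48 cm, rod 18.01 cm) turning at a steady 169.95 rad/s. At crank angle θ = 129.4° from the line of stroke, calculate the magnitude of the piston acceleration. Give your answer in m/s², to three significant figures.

ω = 169.9 rad/s
x(θ) = r cosθ + √(L² − r² sin²θ); with ω constant, a = ω²·d²x/dθ².
d²x/dθ² = −r cosθ − r²(cos2θ)/√u − r⁴ sin²2θ/(4u^{3/2}),  u = L² − r² sin²θ = 0.0306428 m².
Substituting r = 0.0548 m, L = 0.1801 m, θ = 129.4°: d²x/dθ² = +0.037711 m.
a = ω²·d²x/dθ² = (169.9)²·(+0.037711) = +1089.2 m/s²;  |a| = 1089.2 m/s².

1090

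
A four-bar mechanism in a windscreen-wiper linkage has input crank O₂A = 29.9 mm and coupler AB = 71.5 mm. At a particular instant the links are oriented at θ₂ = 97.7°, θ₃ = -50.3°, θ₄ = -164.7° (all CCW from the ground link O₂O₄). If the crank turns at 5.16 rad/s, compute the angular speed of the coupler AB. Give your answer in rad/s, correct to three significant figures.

ω₂ = 5.16 rad/s
Differentiating the loop-closure r₂e^{iθ₂}+r₃e^{iθ₃}=r₁+r₄e^{iθ₄} gives r₂ω₂e^{iθ₂}+r₃ω₃e^{iθ₃}=r₄ω₄e^{iθ₄}.
Eliminating the other unknown: ω₃ = r₂ω₂ sin(θ₄−θ₂) / [r₃ sin(θ₃−θ₄)].
Numerator sine = +0.99122; denominator sine = +0.91068.
Result = 0.0299·5.16·(+0.99122) / (0.0715·(+0.91068)) = +2.3486 rad/s; magnitude 2.3486 rad/s.

2.35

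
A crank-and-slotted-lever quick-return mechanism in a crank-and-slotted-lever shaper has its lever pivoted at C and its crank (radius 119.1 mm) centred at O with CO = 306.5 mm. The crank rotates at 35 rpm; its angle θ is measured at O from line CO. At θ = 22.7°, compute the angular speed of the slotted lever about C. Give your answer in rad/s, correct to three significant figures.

1.000

ω = 3.665 rad/s (from 35 rpm).
Crank pin A relative to C: A = (d + r cosθ, r sinθ); lever angle φ = atan2(r sinθ, d + r cosθ).
Differentiating tanφ: φ̇ = rω(d cosθ + r)/(d² + r² + 2dr cosθ).
d² + r² + 2dr cosθ = |CA|² = 0.17548 m²;  d cosθ + r = +0.40186 m.
|ω_lever| = |0.1191·3.665·+0.40186| / 0.17548 = 0.99966 rad/s.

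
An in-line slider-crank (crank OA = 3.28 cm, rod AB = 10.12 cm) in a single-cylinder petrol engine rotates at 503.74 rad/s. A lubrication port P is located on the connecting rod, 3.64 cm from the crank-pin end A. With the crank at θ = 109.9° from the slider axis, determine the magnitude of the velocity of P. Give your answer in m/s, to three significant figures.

15.3

ω = 503.7 rad/s.  Crank-pin speed |V_A| = rω = 16.523 m/s, perpendicular to OA.
Rod angle: sinφ = −(r/L) sinθ ⇒ φ = -17.744°; ω_rod = −rω cosθ/√(L²−r²sin²θ) = +58.349 rad/s.
V_P = V_A + ω_rod × AP, with AP = 0.0364 m along the rod.
Components: V_Px = −rω sinθ − a·ω_rod·sinφ = -14.889 m/s;  V_Py = rω cosθ + a·ω_rod·cosφ = -3.6011 m/s.
|V_P| = √(V_Px² + V_Py²) = 15.318 m/s.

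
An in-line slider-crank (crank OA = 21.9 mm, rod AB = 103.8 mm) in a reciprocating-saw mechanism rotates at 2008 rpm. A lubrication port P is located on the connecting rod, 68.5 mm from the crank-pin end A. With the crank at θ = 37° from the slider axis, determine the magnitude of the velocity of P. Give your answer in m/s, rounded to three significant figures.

ω = 210.3 rad/s.  Crank-pin speed |V_A| = rω = 4.6051 m/s, perpendicular to OA.
Rod angle: sinφ = −(r/L) sinθ ⇒ φ = -7.295°; ω_rod = −rω cosθ/√(L²−r²sin²θ) = -35.72 rad/s.
V_P = V_A + ω_rod × AP, with AP = 0.0685 m along the rod.
Components: V_Px = −rω sinθ − a·ω_rod·sinφ = -3.0821 m/s;  V_Py = rω cosθ + a·ω_rod·cosφ = +1.2507 m/s.
|V_P| = √(V_Px² + V_Py²) = 3.3262 m/s.

3.33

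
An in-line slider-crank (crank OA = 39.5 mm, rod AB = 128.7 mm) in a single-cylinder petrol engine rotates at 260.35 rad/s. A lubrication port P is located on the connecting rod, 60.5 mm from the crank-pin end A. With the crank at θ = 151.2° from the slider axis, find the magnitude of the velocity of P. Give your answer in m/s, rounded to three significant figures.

6.44

ω = 260.4 rad/s.  Crank-pin speed |V_A| = rω = 10.284 m/s, perpendicular to OA.
Rod angle: sinφ = −(r/L) sinθ ⇒ φ = -8.503°; ω_rod = −rω cosθ/√(L²−r²sin²θ) = +70.8 rad/s.
V_P = V_A + ω_rod × AP, with AP = 0.0605 m along the rod.
Components: V_Px = −rω sinθ − a·ω_rod·sinφ = -4.3209 m/s;  V_Py = rω cosθ + a·ω_rod·cosφ = -4.7755 m/s.
|V_P| = √(V_Px² + V_Py²) = 6.4402 m/s.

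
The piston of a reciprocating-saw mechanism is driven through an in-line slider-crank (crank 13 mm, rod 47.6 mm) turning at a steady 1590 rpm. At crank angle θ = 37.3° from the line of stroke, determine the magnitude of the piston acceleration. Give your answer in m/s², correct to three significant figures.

ω = 2π·1590/60 = 166.5 rad/s
x(θ) = r cosθ + √(L² − r² sin²θ); with ω constant, a = ω²·d²x/dθ².
d²x/dθ² = −r cosθ − r²(cos2θ)/√u − r⁴ sin²2θ/(4u^{3/2}),  u = L² − r² sin²θ = 0.0022037 m².
Substituting r = 0.013 m, L = 0.0476 m, θ = 37.3°: d²x/dθ² = -0.011361 m.
a = ω²·d²x/dθ² = (166.5)²·(-0.011361) = -314.98 m/s²;  |a| = 314.98 m/s².

315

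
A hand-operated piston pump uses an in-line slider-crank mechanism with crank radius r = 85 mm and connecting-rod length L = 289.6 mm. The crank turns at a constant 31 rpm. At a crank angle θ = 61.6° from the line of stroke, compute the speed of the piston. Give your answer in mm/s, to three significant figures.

ω = 2π·31/60 = 3.246 rad/s
For an in-line slider-crank, x = r cosθ + √(L² − r² sin²θ), so v = −rω sinθ·[1 + r cosθ/√(L² − r² sin²θ)].
With r = 0.085 m, L = 0.2896 m, θ = 61.6°: √(L² − r² sin²θ) = 0.27978 m.
v = −0.085·3.246·0.87965·[1 + 0.085·0.47562/0.27978] = -0.2778 m/s.
|v| = 0.2778 m/s = 277.8 mm/s.

278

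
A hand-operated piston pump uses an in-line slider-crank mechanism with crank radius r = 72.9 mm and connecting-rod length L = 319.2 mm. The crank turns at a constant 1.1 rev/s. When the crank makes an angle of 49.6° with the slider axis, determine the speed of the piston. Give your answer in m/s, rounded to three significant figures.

ω = 2π·1.1 = 6.912 rad/s
For an in-line slider-crank, x = r cosθ + √(L² − r² sin²θ), so v = −rω sinθ·[1 + r cosθ/√(L² − r² sin²θ)].
With r = 0.0729 m, L = 0.3192 m, θ = 49.6°: √(L² − r² sin²θ) = 0.31434 m.
v = −0.0729·6.912·0.76154·[1 + 0.0729·0.64812/0.31434] = -0.44137 m/s.
|v| = 0.44137 m/s.

0.441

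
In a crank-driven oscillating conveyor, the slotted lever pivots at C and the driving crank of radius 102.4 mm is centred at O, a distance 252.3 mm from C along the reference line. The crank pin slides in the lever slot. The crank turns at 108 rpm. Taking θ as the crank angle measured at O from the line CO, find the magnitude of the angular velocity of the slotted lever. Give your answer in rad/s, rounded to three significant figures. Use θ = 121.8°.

ω = 11.31 rad/s (from 108 rpm).
Crank pin A relative to C: A = (d + r cosθ, r sinθ); lever angle φ = atan2(r sinθ, d + r cosθ).
Differentiating tanφ: φ̇ = rω(d cosθ + r)/(d² + r² + 2dr cosθ).
d² + r² + 2dr cosθ = |CA|² = 0.0469127 m²;  d cosθ + r = -0.030551 m.
|ω_lever| = |0.1024·11.31·-0.030551| / 0.0469127 = 0.7542 rad/s.

0.754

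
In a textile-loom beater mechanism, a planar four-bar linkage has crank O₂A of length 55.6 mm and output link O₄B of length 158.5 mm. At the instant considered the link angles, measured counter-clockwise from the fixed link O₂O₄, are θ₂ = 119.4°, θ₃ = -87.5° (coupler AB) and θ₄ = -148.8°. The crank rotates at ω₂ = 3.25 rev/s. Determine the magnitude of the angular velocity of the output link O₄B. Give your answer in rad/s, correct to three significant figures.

3.69

ω₂ = 20.42 rad/s (from 3.25 rev/s).
Differentiating the loop-closure r₂e^{iθ₂}+r₃e^{iθ₃}=r₁+r₄e^{iθ₄} gives r₂ω₂e^{iθ₂}+r₃ω₃e^{iθ₃}=r₄ω₄e^{iθ₄}.
Eliminating the other unknown: ω₄ = r₂ω₂ sin(θ₂−θ₃) / [r₄ sin(θ₄−θ₃)].
Numerator sine = -0.45243; denominator sine = -0.87715.
Result = 0.0556·20.42·(-0.45243) / (0.1585·(-0.87715)) = +3.6948 rad/s; magnitude 3.6948 rad/s.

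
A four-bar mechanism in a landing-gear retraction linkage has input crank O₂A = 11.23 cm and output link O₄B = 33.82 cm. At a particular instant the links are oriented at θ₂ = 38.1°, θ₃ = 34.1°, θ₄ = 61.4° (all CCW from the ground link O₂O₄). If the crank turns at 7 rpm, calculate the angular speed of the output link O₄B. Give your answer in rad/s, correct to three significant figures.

0.0370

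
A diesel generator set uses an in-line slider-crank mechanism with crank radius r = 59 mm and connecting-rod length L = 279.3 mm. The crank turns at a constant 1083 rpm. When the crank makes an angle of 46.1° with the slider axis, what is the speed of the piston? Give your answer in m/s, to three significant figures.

ω = 2π·1083/60 = 113.4 rad/s
For an in-line slider-crank, x = r cosθ + √(L² − r² sin²θ), so v = −rω sinθ·[1 + r cosθ/√(L² − r² sin²θ)].
With r = 0.059 m, L = 0.2793 m, θ = 46.1°: √(L² − r² sin²θ) = 0.27605 m.
v = −0.059·113.4·0.72055·[1 + 0.059·0.69340/0.27605] = -5.536 m/s.
|v| = 5.536 m/s.

5.54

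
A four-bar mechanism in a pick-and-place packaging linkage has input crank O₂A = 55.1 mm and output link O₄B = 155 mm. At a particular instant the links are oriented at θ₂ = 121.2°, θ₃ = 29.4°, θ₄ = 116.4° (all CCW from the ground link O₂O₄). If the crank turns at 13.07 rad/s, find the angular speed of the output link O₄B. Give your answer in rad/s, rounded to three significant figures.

ω₂ = 13.07 rad/s
Differentiating the loop-closure r₂e^{iθ₂}+r₃e^{iθ₃}=r₁+r₄e^{iθ₄} gives r₂ω₂e^{iθ₂}+r₃ω₃e^{iθ₃}=r₄ω₄e^{iθ₄}.
Eliminating the other unknown: ω₄ = r₂ω₂ sin(θ₂−θ₃) / [r₄ sin(θ₄−θ₃)].
Numerator sine = +0.99951; denominator sine = +0.99863.
Result = 0.0551·13.07·(+0.99951) / (0.155·(+0.99863)) = +4.6503 rad/s; magnitude 4.6503 rad/s.

4.65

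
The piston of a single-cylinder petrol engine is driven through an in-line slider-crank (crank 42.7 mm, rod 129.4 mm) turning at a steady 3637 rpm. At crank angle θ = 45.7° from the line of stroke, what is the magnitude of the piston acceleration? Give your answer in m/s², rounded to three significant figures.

ω = 2π·3637/60 = 380.9 rad/s
x(θ) = r cosθ + √(L² − r² sin²θ); with ω constant, a = ω²·d²x/dθ².
d²x/dθ² = −r cosθ − r²(cos2θ)/√u − r⁴ sin²2θ/(4u^{3/2}),  u = L² − r² sin²θ = 0.0158104 m².
Substituting r = 0.0427 m, L = 0.1294 m, θ = 45.7°: d²x/dθ² = -0.029886 m.
a = ω²·d²x/dθ² = (380.9)²·(-0.029886) = -4335.2 m/s²;  |a| = 4335.2 m/s².

4340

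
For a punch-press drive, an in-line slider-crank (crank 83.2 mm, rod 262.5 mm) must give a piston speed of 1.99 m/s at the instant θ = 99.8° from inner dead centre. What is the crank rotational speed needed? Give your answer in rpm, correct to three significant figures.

For an in-line slider-crank, |v_piston| = rω|sinθ|·[1 + r cosθ/√(L² − r² sin²θ)].
With r = 0.0832 m, L = 0.2625 m, θ = 99.8°: the bracketed kinematic factor |dx/dθ| = 0.07733 m.
ω = v/|dx/dθ| = 1.99/0.07733 = 25.734 rad/s.
N = 60ω/(2π) = 245.74 rpm.

246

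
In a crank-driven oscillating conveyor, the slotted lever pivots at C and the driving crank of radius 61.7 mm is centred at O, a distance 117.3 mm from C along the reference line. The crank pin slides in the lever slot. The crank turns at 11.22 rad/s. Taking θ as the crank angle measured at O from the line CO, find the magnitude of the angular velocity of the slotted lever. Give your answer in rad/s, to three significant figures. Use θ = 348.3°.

3.85

ω = 11.22 rad/s
Crank pin A relative to C: A = (d + r cosθ, r sinθ); lever angle φ = atan2(r sinθ, d + r cosθ).
Differentiating tanφ: φ̇ = rω(d cosθ + r)/(d² + r² + 2dr cosθ).
d² + r² + 2dr cosθ = |CA|² = 0.0317403 m²;  d cosθ + r = +0.17656 m.
|ω_lever| = |0.0617·11.22·+0.17656| / 0.0317403 = 3.8509 rad/s.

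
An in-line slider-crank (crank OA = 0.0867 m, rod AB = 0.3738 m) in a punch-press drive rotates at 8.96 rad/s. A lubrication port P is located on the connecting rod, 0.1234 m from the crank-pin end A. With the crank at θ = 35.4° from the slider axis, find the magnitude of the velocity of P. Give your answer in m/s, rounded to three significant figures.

0.639

ω = 8.96 rad/s.  Crank-pin speed |V_A| = rω = 0.77683 m/s, perpendicular to OA.
Rod angle: sinφ = −(r/L) sinθ ⇒ φ = -7.722°; ω_rod = −rω cosθ/√(L²−r²sin²θ) = -1.7095 rad/s.
V_P = V_A + ω_rod × AP, with AP = 0.1234 m along the rod.
Components: V_Px = −rω sinθ − a·ω_rod·sinφ = -0.47835 m/s;  V_Py = rω cosθ + a·ω_rod·cosφ = +0.42418 m/s.
|V_P| = √(V_Px² + V_Py²) = 0.63933 m/s.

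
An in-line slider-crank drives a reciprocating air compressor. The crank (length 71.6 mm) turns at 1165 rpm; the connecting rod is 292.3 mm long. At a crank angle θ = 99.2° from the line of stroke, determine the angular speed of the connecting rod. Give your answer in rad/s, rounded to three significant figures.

ω = 122 rad/s (converted from 1165 rpm).
The rod makes angle φ with the slider axis where L sinφ = r sinθ; differentiating, L cosφ·φ̇ = r ω cosθ.
L cosφ = √(L² − r² sin²θ) = 0.28363 m.
|ω_rod| = r ω |cosθ| / √(L² − r² sin²θ) = 0.0716·122·0.15988/0.28363 = 4.924 rad/s.

4.92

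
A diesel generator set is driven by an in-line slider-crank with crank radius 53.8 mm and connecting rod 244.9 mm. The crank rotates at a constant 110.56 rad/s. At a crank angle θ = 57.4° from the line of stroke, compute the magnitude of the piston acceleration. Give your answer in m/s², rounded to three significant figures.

294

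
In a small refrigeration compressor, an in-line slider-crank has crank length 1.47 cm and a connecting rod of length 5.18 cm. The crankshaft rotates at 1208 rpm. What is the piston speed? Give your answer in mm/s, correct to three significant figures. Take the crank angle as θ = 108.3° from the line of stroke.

1600

ω = 2π·1208/60 = 126.5 rad/s
For an in-line slider-crank, x = r cosθ + √(L² − r² sin²θ), so v = −rω sinθ·[1 + r cosθ/√(L² − r² sin²θ)].
With r = 0.0147 m, L = 0.0518 m, θ = 108.3°: √(L² − r² sin²θ) = 0.049884 m.
v = −0.0147·126.5·0.94943·[1 + 0.0147·-0.31399/0.049884] = -1.6022 m/s.
|v| = 1.6022 m/s = 1602.2 mm/s.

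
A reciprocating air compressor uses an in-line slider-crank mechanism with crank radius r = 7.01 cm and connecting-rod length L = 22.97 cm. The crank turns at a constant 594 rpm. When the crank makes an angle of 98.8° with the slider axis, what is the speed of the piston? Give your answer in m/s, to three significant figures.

4.10

ω = 2π·594/60 = 62.2 rad/s
For an in-line slider-crank, x = r cosθ + √(L² − r² sin²θ), so v = −rω sinθ·[1 + r cosθ/√(L² − r² sin²θ)].
With r = 0.0701 m, L = 0.2297 m, θ = 98.8°: √(L² − r² sin²θ) = 0.219 m.
v = −0.0701·62.2·0.98823·[1 + 0.0701·-0.15299/0.219] = -4.0981 m/s.
|v| = 4.0981 m/s.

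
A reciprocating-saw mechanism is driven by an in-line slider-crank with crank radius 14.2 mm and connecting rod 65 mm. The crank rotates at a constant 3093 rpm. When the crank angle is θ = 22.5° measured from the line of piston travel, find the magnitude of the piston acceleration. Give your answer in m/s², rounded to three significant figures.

ω = 2π·3093/60 = 323.9 rad/s
x(θ) = r cosθ + √(L² − r² sin²θ); with ω constant, a = ω²·d²x/dθ².
d²x/dθ² = −r cosθ − r²(cos2θ)/√u − r⁴ sin²2θ/(4u^{3/2}),  u = L² − r² sin²θ = 0.00419547 m².
Substituting r = 0.0142 m, L = 0.065 m, θ = 22.5°: d²x/dθ² = -0.015339 m.
a = ω²·d²x/dθ² = (323.9)²·(-0.015339) = -1609.2 m/s²;  |a| = 1609.2 m/s².

1610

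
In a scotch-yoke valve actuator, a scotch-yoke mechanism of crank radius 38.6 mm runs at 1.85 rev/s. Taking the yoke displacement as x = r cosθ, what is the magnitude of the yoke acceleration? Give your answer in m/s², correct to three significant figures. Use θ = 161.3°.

4.94

ω = 11.62 rad/s (from 1.85 rev/s).
x = r cosθ ⇒ ẍ = −rω² cosθ (ω constant).
|a| = rω²|cosθ| = 0.0386·(11.62)²·|cos 161.3°| = 4.9401 m/s².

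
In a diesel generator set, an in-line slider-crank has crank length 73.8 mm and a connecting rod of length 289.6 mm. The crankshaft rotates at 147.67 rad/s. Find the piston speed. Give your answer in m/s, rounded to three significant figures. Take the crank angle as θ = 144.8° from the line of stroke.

4.96

ω = 147.7 rad/s
For an in-line slider-crank, x = r cosθ + √(L² − r² sin²θ), so v = −rω sinθ·[1 + r cosθ/√(L² − r² sin²θ)].
With r = 0.0738 m, L = 0.2896 m, θ = 144.8°: √(L² − r² sin²θ) = 0.28646 m.
v = −0.0738·147.7·0.57643·[1 + 0.0738·-0.81714/0.28646] = -4.9595 m/s.
|v| = 4.9595 m/s.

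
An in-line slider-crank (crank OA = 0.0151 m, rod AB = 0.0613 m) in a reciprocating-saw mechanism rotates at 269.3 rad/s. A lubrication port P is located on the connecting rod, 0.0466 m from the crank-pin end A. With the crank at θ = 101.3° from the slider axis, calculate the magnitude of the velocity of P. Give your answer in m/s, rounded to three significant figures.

3.84

ω = 269.3 rad/s.  Crank-pin speed |V_A| = rω = 4.0664 m/s, perpendicular to OA.
Rod angle: sinφ = −(r/L) sinθ ⇒ φ = -13.978°; ω_rod = −rω cosθ/√(L²−r²sin²θ) = +13.395 rad/s.
V_P = V_A + ω_rod × AP, with AP = 0.0466 m along the rod.
Components: V_Px = −rω sinθ − a·ω_rod·sinφ = -3.8368 m/s;  V_Py = rω cosθ + a·ω_rod·cosφ = -0.19108 m/s.
|V_P| = √(V_Px² + V_Py²) = 3.8416 m/s.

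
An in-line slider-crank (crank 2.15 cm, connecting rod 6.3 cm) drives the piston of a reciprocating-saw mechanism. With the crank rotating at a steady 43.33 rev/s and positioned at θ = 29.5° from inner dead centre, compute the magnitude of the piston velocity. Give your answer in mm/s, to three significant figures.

ω = 2π·43.3 = 272.3 rad/s
For an in-line slider-crank, x = r cosθ + √(L² − r² sin²θ), so v = −rω sinθ·[1 + r cosθ/√(L² − r² sin²θ)].
With r = 0.0215 m, L = 0.063 m, θ = 29.5°: √(L² − r² sin²θ) = 0.062104 m.
v = −0.0215·272.3·0.49242·[1 + 0.0215·0.87036/0.062104] = -3.7508 m/s.
|v| = 3.7508 m/s = 3750.8 mm/s.

3750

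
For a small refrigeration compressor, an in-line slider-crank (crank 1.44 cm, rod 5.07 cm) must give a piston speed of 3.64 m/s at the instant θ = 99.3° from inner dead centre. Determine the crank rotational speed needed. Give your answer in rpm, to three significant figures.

2570

For an in-line slider-crank, |v_piston| = rω|sinθ|·[1 + r cosθ/√(L² − r² sin²θ)].
With r = 0.0144 m, L = 0.0507 m, θ = 99.3°: the bracketed kinematic factor |dx/dθ| = 0.013531 m.
ω = v/|dx/dθ| = 3.64/0.013531 = 269.01 rad/s.
N = 60ω/(2π) = 2568.8 rpm.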